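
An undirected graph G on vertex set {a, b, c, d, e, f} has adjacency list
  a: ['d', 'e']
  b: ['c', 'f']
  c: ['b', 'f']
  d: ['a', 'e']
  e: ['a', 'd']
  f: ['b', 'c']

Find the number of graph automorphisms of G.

72

G has two connected components, {a, d, e} and {b, c, f}; each is 2-regular, so G = C_3 ⊔ C_3. With two isomorphic components, Aut(G) = Aut(C_3) ≀ S_2 = (D_3 × D_3) ⋊ Z_2: permute each cycle by D_3, then optionally swap the two cycles. Order 2·(2·3)² = 72.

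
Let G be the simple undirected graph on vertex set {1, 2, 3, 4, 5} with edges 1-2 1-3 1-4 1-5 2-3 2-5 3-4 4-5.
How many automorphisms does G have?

Vertex 1 is the unique vertex of degree 4; the remaining 4 vertices each have degree 3 and induce a cycle, so G is the wheel on 5 vertices with hub 1. With the hub fixed, the remaining symmetry is that of the rim cycle C_4, giving the dihedral group D_4.

8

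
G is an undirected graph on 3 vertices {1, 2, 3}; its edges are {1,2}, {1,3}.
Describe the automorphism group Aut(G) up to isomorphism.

C_2

The degree sequence is [2, 1, 1]; the two degree-1 vertices 2 and 3 are the ends of a path, so G = P_3. A path has exactly one nontrivial symmetry — reversal — giving Aut(G) of order 2.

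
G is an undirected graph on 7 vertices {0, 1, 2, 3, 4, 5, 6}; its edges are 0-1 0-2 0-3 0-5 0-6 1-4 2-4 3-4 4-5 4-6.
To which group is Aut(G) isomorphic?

The vertices split by degree into {0, 4} (degree 5) and {1, 2, 3, 5, 6} (degree 2); every edge runs between the two parts, so G is the complete bipartite graph K_{2,5}. Automorphisms preserve the bipartition setwise (since the parts differ in size) and act as S_2 × S_5 within it; |Aut| = 240.

S_2 × S_5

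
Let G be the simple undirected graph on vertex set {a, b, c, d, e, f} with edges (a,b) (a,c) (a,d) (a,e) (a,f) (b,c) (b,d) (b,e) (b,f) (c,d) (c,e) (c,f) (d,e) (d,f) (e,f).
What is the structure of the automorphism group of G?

Every vertex has degree 5, so G is the complete graph K_6. Any permutation of the 6 vertices preserves K_6, so Aut(K_6) = S_6 of order 6! = 720.

S_6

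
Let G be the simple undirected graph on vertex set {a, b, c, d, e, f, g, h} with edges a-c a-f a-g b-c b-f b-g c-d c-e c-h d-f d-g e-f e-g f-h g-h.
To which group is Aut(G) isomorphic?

The vertices split by degree into {c, f, g} (degree 5) and {a, b, d, e, h} (degree 3); every edge runs between the two parts, so G is the complete bipartite graph K_{3,5}. Automorphisms preserve the bipartition setwise (since the parts differ in size) and act as S_3 × S_5 within it; |Aut| = 720.

S_3 × S_5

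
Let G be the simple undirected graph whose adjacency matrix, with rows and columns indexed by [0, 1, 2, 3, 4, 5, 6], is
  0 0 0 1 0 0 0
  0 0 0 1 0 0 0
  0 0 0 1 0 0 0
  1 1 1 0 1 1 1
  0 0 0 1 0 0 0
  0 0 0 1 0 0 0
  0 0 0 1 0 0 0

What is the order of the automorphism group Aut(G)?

Vertex 3 has degree 6 and every other vertex has degree 1, so G is the star K_{1,6} with centre 3. The 6 leaves are pairwise interchangeable while the centre is fixed, giving Aut(G) = S_6.

720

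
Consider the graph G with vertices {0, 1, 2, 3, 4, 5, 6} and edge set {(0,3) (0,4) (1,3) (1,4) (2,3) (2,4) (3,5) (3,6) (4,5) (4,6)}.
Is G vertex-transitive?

Automorphisms preserve degree, but G has vertices of degree 2 and vertices of degree 5; no automorphism maps one to the other, so G is not vertex-transitive.

No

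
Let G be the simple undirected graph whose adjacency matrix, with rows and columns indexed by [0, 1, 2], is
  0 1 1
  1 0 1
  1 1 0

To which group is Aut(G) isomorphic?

Every vertex has degree 2, so G is the complete graph K_3. Any permutation of the 3 vertices preserves K_3, so Aut(K_3) = S_3 of order 3! = 6.

S_3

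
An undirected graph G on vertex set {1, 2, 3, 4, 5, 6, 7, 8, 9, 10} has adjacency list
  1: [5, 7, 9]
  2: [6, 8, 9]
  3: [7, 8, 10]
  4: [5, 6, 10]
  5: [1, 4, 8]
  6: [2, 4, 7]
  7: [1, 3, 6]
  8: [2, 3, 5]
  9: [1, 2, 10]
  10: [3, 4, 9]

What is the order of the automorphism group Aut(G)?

G is 3-regular on 10 vertices with no triangles and no 4-cycles (girth 5): this is the Petersen graph. It is a classical fact that the Petersen graph has automorphism group S_5 (order 120), arising from its description as the Kneser graph K(5,2).

120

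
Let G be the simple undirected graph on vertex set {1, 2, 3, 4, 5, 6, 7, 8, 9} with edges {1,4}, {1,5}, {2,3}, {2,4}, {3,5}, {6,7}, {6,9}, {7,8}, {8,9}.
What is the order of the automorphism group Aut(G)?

G has two connected components, {1, 2, 3, 4, 5} and {6, 7, 8, 9}; each is 2-regular, so G = C_5 ⊔ C_4. No automorphism exchanges components of different sizes, hence Aut(G) is the direct product D_4 × D_5, order 80.

80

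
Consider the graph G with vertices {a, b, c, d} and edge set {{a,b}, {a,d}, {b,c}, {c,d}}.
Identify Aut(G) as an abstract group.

D_4

Every vertex has degree 2 and the graph is connected, so G is the 4-cycle C_4. The automorphisms of the 4-cycle are exactly the symmetries of a regular 4-gon: the dihedral group D_4, |D_4| = 8.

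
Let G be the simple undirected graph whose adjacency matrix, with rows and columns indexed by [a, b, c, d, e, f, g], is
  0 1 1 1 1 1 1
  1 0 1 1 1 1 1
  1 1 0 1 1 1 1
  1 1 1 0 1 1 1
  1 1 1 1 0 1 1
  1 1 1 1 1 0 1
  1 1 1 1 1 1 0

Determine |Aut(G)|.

Every vertex has degree 6, so G is the complete graph K_7. Every bijection on the vertex set is an automorphism of K_7; hence Aut(K_7) ≅ S_7, order 5040.

5040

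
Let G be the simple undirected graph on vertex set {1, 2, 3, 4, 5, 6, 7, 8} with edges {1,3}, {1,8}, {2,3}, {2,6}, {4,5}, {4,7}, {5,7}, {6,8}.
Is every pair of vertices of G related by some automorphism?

No

G has two connected components, {1, 2, 3, 6, 8} and {4, 5, 7}; each is 2-regular, so G = C_5 ⊔ C_3. The orbit of 1 under Aut(G) is {1, 2, 3, 6, 8}, which does not contain 4, so G is not vertex-transitive.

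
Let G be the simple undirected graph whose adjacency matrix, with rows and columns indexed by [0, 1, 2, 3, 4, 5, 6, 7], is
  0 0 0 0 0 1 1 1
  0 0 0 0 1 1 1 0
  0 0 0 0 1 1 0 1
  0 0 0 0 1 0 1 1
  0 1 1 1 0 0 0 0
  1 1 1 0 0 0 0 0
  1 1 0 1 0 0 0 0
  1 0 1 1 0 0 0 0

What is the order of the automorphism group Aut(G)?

G is 3-regular and bipartite on 2^3 = 8 vertices with girth 4; it is the hypercube graph Q_3. The symmetry group of the 3-cube is the hyperoctahedral group B_3 = Z_2 ≀ S_3, of order 2^3·3! = 48.

48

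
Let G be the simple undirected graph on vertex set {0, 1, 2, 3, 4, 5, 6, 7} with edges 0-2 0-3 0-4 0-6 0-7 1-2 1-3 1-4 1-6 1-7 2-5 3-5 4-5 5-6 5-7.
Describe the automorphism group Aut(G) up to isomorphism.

The vertices split by degree into {0, 1, 5} (degree 5) and {2, 3, 4, 6, 7} (degree 3); every edge runs between the two parts, so G is the complete bipartite graph K_{3,5}. Automorphisms preserve the bipartition setwise (since the parts differ in size) and act as S_3 × S_5 within it; |Aut| = 720.

S_3 × S_5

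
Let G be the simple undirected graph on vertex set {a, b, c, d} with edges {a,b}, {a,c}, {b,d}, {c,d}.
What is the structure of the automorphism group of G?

G is 2-regular and bipartite with parts {b, c} and {a, d} (each part is independent and every cross-pair is an edge), so G = K_{2,2}. Aut(K_{2,2}) is the wreath product S_2 ≀ Z_2: permute within each part, then optionally swap the parts; |Aut| = 2·(2!)² = 8.

S_2 ≀ Z_2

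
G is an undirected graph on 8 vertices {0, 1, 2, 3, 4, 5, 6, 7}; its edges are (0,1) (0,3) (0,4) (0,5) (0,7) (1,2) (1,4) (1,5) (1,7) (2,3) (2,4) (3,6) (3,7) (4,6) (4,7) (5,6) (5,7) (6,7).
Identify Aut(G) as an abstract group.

The degree sequence is [5, 5, 3, 4, 5, 4, 4, 6]. Checking the degree-preserving permutations of the vertex set shows that none except the identity preserves every edge, so Aut(G) is trivial.

1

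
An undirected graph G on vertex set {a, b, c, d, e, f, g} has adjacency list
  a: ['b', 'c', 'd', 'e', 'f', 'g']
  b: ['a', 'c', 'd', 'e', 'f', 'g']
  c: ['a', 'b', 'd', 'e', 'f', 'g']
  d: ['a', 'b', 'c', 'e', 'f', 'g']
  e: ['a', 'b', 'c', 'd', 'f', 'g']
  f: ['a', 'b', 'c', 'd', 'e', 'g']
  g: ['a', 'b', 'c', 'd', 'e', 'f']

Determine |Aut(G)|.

5040

All 7 vertices are pairwise adjacent: G = K_7. Every bijection on the vertex set is an automorphism of K_7; hence Aut(K_7) ≅ S_7, order 5040.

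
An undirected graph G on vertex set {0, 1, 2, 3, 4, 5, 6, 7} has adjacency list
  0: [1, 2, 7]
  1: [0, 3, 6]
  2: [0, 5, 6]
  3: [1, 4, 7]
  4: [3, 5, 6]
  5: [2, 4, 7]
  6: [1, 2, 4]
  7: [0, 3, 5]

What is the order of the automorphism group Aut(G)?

48

G is 3-regular and bipartite on 2^3 = 8 vertices with girth 4; it is the hypercube graph Q_3. Aut(Q_3) consists of the signed permutations of the 3 coordinate axes: 3! permutations times 2^3 sign flips, so |Aut| = 2^3·3! = 48.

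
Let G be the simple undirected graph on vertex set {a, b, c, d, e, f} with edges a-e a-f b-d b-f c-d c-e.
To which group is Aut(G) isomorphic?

Every vertex has degree 2 and the graph is connected, so G is the 6-cycle C_6. C_6 has 6 rotations and 6 reflections, so Aut(C_6) ≅ D_6 of order 12.

the dihedral group of order 12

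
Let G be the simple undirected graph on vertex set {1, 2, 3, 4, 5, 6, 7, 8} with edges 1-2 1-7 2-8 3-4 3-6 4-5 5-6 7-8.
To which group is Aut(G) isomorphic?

D_4 ≀ Z_2

G has two connected components, {3, 4, 5, 6} and {1, 2, 7, 8}; each is 2-regular, so G = C_4 ⊔ C_4. With two isomorphic components, Aut(G) = Aut(C_4) ≀ S_2 = (D_4 × D_4) ⋊ Z_2: permute each cycle by D_4, then optionally swap the two cycles. Order 2·(2·4)² = 128.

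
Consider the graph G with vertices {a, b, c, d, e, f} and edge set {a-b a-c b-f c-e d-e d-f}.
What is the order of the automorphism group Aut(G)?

12

Every vertex has degree 2 and the graph is connected, so G is the 6-cycle C_6. C_6 has 6 rotations and 6 reflections, so Aut(C_6) ≅ D_6 of order 12.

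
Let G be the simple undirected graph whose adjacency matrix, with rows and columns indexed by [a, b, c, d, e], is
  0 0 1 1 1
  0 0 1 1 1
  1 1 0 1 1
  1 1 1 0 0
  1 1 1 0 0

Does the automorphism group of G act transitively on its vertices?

Vertex c is the only vertex of degree 4, so every automorphism fixes it; G is not vertex-transitive.

No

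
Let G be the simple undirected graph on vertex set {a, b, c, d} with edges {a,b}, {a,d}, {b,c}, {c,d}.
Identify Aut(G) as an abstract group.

G is 2-regular and bipartite with parts {a, c} and {b, d} (each part is independent and every cross-pair is an edge), so G = K_{2,2}. Each part can be permuted independently (S_2 × S_2) and the two equal-size parts can also be swapped, giving (S_2 × S_2) ⋊ Z_2 of order 2·(2!)² = 8.

S_2 ≀ Z_2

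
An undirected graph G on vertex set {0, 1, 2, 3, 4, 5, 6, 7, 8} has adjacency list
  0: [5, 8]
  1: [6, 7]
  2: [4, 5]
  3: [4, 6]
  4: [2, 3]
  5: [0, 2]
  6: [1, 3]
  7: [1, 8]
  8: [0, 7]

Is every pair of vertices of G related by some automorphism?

Every vertex has degree 2 and the graph is connected, so G is the 9-cycle C_9. C_9 has 9 rotations and 9 reflections, so Aut(C_9) ≅ D_9 of order 18. Under this action every vertex can be carried to every other, so G is vertex-transitive.

Yes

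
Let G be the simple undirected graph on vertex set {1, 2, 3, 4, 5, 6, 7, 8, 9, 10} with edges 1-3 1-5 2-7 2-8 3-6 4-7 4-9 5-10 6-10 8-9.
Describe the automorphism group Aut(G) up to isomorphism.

G has two connected components, {2, 4, 7, 8, 9} and {1, 3, 5, 6, 10}; each is 2-regular, so G = C_5 ⊔ C_5. Aut of a disjoint union of two copies of C_5 is the wreath product D_5 ≀ Z_2, of order 2·10² = 200.

(D_5 × D_5) ⋊ Z_2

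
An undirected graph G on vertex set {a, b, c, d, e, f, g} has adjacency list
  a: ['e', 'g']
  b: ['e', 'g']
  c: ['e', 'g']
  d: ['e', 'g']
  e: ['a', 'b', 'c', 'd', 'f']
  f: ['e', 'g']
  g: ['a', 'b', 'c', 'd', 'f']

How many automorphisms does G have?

The vertices split by degree into {e, g} (degree 5) and {a, b, c, d, f} (degree 2); every edge runs between the two parts, so G is the complete bipartite graph K_{2,5}. The parts have unequal sizes, so no automorphism swaps them; each part is permuted independently, giving S_2 × S_5 of order 2!·5! = 240.

240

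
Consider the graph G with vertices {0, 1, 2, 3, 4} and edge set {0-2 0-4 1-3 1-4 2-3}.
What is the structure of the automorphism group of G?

the dihedral group of order 10

Every vertex has degree 2 and the graph is connected, so G is the 5-cycle C_5. C_5 has 5 rotations and 5 reflections, so Aut(C_5) ≅ D_5 of order 10.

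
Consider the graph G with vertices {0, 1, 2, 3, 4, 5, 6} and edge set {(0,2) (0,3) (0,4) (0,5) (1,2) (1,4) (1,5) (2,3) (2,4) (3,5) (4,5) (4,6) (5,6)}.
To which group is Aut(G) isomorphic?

1

Degrees alone do not determine every vertex (e.g. 0 and 2 both have degree 4), but their neighbour-degree multisets differ: N(0) has degrees [3, 4, 5, 5] while N(2) has degrees [3, 3, 4, 5]. Repeating this refinement separates all vertices, so the only automorphism is the identity.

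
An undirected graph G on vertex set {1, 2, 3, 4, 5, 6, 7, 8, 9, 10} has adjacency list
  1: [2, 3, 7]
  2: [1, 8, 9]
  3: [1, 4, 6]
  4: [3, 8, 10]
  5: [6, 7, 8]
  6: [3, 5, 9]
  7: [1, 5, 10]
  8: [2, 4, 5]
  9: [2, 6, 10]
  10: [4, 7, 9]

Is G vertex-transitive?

G is 3-regular on 10 vertices with no triangles and no 4-cycles (girth 5): this is the Petersen graph. Viewing the Petersen graph as the Kneser graph K(5,2) — vertices are 2-subsets of {1,…,5}, edges join disjoint pairs — its automorphisms are exactly the permutations of the 5-element set, so Aut ≅ S_5 of order 120. Under this action every vertex can be carried to every other, so G is vertex-transitive.

Yes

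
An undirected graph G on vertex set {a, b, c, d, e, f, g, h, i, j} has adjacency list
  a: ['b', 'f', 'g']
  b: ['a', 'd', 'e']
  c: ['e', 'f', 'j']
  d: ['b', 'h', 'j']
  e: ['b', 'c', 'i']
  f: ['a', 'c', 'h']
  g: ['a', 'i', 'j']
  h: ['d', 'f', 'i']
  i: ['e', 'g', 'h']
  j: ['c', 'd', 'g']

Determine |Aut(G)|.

G is 3-regular on 10 vertices with no triangles and no 4-cycles (girth 5): this is the Petersen graph. It is a classical fact that the Petersen graph has automorphism group S_5 (order 120), arising from its description as the Kneser graph K(5,2).

120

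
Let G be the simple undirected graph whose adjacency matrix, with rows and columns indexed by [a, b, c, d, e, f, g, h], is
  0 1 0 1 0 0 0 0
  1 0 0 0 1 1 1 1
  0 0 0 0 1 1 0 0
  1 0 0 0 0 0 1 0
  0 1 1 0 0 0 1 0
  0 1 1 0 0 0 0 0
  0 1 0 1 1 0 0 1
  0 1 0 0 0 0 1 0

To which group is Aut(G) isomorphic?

1

The degree sequence is [2, 5, 2, 2, 3, 2, 4, 2]. Checking the degree-preserving permutations of the vertex set shows that none except the identity preserves every edge, so Aut(G) is trivial.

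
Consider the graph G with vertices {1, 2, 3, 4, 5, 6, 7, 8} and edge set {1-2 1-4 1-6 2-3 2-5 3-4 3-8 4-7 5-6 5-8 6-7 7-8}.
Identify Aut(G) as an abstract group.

G is 3-regular and bipartite on 2^3 = 8 vertices with girth 4; it is the hypercube graph Q_3. The symmetry group of the 3-cube is the hyperoctahedral group B_3 = Z_2 ≀ S_3, of order 2^3·3! = 48.

the hyperoctahedral group B_3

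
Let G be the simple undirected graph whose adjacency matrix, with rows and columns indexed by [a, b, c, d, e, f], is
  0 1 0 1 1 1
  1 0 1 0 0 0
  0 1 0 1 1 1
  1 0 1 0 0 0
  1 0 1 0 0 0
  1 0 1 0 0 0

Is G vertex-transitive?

Automorphisms preserve degree, but G has vertices of degree 2 and vertices of degree 4; no automorphism maps one to the other, so G is not vertex-transitive.

No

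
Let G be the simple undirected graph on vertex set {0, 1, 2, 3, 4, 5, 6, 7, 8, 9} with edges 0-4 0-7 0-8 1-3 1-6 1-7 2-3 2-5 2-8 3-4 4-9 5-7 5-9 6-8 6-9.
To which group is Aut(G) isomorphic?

G is 3-regular on 10 vertices with no triangles and no 4-cycles (girth 5): this is the Petersen graph. It is a classical fact that the Petersen graph has automorphism group S_5 (order 120), arising from its description as the Kneser graph K(5,2).

the symmetric group S_5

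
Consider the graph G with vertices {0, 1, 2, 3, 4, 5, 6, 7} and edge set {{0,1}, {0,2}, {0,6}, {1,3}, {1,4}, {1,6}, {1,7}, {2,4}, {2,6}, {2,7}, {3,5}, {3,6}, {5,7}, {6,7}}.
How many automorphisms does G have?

1

Degrees alone do not determine every vertex (e.g. 0 and 3 both have degree 3), but their neighbour-degree multisets differ: N(0) has degrees [4, 5, 5] while N(3) has degrees [2, 5, 5]. Repeating this refinement separates all vertices, so the only automorphism is the identity.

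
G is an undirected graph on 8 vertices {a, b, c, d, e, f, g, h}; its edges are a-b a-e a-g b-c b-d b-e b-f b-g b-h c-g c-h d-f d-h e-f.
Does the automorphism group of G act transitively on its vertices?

No

Vertex b is the only vertex of degree 7, so every automorphism fixes it; G is not vertex-transitive.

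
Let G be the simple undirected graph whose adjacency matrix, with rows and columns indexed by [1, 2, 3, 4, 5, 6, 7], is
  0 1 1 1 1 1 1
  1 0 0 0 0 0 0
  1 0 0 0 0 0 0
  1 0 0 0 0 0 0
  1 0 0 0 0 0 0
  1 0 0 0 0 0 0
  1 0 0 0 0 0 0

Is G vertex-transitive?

Vertex 1 is the only vertex of degree 6, so every automorphism fixes it; G is not vertex-transitive.

No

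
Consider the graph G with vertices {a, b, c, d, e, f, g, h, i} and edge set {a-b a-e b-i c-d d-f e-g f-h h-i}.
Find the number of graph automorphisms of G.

2

The degree sequence is [2, 2, 1, 2, 2, 2, 1, 2, 2]; the two degree-1 vertices c and g are the ends of a path, so G = P_9. A path has exactly one nontrivial symmetry — reversal — giving Aut(G) of order 2.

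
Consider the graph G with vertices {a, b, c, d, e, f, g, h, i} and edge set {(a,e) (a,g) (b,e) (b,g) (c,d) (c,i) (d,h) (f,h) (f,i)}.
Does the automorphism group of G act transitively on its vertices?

G has two connected components, {c, d, f, h, i} and {a, b, e, g}; each is 2-regular, so G = C_5 ⊔ C_4. The orbit of a under Aut(G) is {a, b, e, g}, which does not contain c, so G is not vertex-transitive.

No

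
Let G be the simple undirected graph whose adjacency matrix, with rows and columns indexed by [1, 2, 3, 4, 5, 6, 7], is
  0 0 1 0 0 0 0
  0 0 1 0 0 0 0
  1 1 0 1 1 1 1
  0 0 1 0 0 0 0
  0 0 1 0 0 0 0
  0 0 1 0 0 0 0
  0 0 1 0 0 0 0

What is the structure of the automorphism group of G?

Vertex 3 has degree 6 and every other vertex has degree 1, so G is the star K_{1,6} with centre 3. Any automorphism fixes the centre and permutes the 6 leaves freely, so Aut(G) ≅ S_6 of order 6! = 720.

the symmetric group on 6 letters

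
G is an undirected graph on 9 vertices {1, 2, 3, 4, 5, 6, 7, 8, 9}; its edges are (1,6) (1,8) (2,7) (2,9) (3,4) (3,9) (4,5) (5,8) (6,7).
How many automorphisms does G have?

18

G is 2-regular and connected on 9 vertices, i.e. the cycle C_9. The automorphisms of the 9-cycle are exactly the symmetries of a regular 9-gon: the dihedral group D_9, |D_9| = 18.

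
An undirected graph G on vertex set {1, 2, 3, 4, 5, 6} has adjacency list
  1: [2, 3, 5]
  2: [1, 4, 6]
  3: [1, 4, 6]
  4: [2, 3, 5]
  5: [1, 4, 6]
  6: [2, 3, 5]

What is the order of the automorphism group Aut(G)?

72

G is 3-regular and bipartite with parts {1, 4, 6} and {2, 3, 5} (each part is independent and every cross-pair is an edge), so G = K_{3,3}. Each part can be permuted independently (S_3 × S_3) and the two equal-size parts can also be swapped, giving (S_3 × S_3) ⋊ Z_2 of order 2·(3!)² = 72.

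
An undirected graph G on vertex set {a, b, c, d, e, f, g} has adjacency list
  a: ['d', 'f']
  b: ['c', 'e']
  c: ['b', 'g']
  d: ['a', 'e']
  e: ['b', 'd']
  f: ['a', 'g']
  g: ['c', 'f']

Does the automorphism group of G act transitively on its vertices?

Yes

G is 2-regular and connected on 7 vertices, i.e. the cycle C_7. C_7 has 7 rotations and 7 reflections, so Aut(C_7) ≅ D_7 of order 14. This group acts transitively on the 7 vertices.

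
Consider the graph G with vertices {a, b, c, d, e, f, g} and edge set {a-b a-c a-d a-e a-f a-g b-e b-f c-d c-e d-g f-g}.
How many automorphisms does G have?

12

Vertex a is the unique vertex of degree 6; the remaining 6 vertices each have degree 3 and induce a cycle, so G is the wheel on 7 vertices with hub a. Every automorphism fixes the hub and acts on the rim 6-cycle, so Aut(G) ≅ Aut(C_6) = D_6 of order 12.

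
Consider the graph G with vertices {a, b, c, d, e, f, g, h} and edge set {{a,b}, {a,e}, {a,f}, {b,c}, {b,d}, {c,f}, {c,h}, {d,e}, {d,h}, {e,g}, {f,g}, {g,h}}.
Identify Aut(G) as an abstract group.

G is 3-regular and bipartite on 2^3 = 8 vertices with girth 4; it is the hypercube graph Q_3. The symmetry group of the 3-cube is the hyperoctahedral group B_3 = Z_2 ≀ S_3, of order 2^3·3! = 48.

the hyperoctahedral group B_3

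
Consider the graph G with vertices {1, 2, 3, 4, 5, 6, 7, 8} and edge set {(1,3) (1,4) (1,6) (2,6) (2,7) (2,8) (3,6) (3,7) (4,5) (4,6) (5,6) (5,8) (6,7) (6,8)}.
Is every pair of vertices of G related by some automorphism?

Vertex 6 is the only vertex of degree 7, so every automorphism fixes it; G is not vertex-transitive.

No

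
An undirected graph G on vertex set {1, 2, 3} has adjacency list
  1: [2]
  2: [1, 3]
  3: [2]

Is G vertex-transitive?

Vertex 2 is the only vertex of degree 2, so every automorphism fixes it; G is not vertex-transitive.

No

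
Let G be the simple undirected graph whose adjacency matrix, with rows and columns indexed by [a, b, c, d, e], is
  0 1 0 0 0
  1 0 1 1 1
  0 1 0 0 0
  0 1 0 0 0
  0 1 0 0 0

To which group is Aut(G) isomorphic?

Vertex b has degree 4 and every other vertex has degree 1, so G is the star K_{1,4} with centre b. The 4 leaves are pairwise interchangeable while the centre is fixed, giving Aut(G) = S_4.

the symmetric group on 4 letters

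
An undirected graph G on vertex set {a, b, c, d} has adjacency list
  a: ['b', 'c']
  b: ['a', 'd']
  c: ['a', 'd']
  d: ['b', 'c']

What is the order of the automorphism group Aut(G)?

8

G is 2-regular and bipartite with parts {a, d} and {b, c} (each part is independent and every cross-pair is an edge), so G = K_{2,2}. Aut(K_{2,2}) is the wreath product S_2 ≀ Z_2: permute within each part, then optionally swap the parts; |Aut| = 2·(2!)² = 8.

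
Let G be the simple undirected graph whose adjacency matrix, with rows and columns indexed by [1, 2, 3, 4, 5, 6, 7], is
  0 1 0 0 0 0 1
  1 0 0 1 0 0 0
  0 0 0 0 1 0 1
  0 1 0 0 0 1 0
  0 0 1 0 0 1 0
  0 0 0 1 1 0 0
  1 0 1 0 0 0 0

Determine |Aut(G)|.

14

G is 2-regular and connected on 7 vertices, i.e. the cycle C_7. C_7 has 7 rotations and 7 reflections, so Aut(C_7) ≅ D_7 of order 14.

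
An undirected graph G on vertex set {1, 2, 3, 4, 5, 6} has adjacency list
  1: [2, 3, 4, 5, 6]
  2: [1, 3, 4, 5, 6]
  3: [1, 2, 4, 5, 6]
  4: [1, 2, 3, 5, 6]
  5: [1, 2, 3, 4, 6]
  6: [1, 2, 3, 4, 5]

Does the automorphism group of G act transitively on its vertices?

Every vertex has degree 5, so G is the complete graph K_6. Every bijection on the vertex set is an automorphism of K_6; hence Aut(K_6) ≅ S_6, order 720. Under this action every vertex can be carried to every other, so G is vertex-transitive.

Yes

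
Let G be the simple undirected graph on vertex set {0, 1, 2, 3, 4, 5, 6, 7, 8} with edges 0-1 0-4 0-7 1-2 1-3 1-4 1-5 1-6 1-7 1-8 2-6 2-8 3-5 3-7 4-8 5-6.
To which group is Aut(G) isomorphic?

D_8

Vertex 1 is the unique vertex of degree 8; the remaining 8 vertices each have degree 3 and induce a cycle, so G is the wheel on 9 vertices with hub 1. With the hub fixed, the remaining symmetry is that of the rim cycle C_8, giving the dihedral group D_8.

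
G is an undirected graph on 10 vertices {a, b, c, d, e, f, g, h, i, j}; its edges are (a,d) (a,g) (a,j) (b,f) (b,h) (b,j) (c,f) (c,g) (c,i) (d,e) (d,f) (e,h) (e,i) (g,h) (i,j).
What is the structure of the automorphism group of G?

G is 3-regular on 10 vertices with no triangles and no 4-cycles (girth 5): this is the Petersen graph. It is a classical fact that the Petersen graph has automorphism group S_5 (order 120), arising from its description as the Kneser graph K(5,2).

the symmetric group S_5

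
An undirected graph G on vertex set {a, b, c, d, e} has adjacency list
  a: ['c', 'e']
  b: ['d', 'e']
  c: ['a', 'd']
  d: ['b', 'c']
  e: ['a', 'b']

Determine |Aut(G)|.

10

G is 2-regular and connected on 5 vertices, i.e. the cycle C_5. The automorphisms of the 5-cycle are exactly the symmetries of a regular 5-gon: the dihedral group D_5, |D_5| = 10.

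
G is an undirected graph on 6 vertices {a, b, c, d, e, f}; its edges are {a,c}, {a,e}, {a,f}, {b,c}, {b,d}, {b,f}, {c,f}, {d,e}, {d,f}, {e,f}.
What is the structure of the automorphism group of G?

D_5

Vertex f is the unique vertex of degree 5; the remaining 5 vertices each have degree 3 and induce a cycle, so G is the wheel on 6 vertices with hub f. Every automorphism fixes the hub and acts on the rim 5-cycle, so Aut(G) ≅ Aut(C_5) = D_5 of order 10.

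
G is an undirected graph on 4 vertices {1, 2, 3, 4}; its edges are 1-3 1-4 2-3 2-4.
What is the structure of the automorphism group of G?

G is 2-regular and bipartite on 2^2 = 4 vertices with girth 4; it is the hypercube graph Q_2. Aut(Q_2) consists of the signed permutations of the 2 coordinate axes: 2! permutations times 2^2 sign flips, so |Aut| = 2^2·2! = 8.

the dihedral group of order 8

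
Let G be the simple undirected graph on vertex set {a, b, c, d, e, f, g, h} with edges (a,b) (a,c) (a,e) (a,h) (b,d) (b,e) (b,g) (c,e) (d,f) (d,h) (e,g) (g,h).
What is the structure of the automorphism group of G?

The degree sequence is [4, 4, 2, 3, 4, 1, 3, 3]. Checking the degree-preserving permutations of the vertex set shows that none except the identity preserves every edge, so Aut(G) is trivial.

the trivial group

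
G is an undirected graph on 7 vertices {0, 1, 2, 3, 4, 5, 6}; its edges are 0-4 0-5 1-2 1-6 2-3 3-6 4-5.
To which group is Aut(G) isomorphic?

G has two connected components, {1, 2, 3, 6} and {0, 4, 5}; each is 2-regular, so G = C_4 ⊔ C_3. No automorphism exchanges components of different sizes, hence Aut(G) is the direct product D_3 × D_4, order 48.

D_3 × D_4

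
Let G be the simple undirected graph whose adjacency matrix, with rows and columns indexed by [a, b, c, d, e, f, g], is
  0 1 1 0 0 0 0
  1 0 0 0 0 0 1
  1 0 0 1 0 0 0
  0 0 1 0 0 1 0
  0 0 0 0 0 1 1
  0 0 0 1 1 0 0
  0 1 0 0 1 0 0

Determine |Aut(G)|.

Every vertex has degree 2 and the graph is connected, so G is the 7-cycle C_7. C_7 has 7 rotations and 7 reflections, so Aut(C_7) ≅ D_7 of order 14.

14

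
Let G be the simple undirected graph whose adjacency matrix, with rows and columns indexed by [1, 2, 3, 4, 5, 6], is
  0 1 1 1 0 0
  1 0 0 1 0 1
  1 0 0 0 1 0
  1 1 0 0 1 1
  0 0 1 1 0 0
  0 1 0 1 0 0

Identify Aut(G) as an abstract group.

The degree sequence is [3, 3, 2, 4, 2, 2]. Checking the degree-preserving permutations of the vertex set shows that none except the identity preserves every edge, so Aut(G) is trivial.

the trivial group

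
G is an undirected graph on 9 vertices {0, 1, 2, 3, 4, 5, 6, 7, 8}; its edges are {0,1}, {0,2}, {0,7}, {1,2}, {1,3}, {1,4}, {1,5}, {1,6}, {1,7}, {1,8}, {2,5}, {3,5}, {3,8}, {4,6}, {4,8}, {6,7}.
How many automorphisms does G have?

Vertex 1 is the unique vertex of degree 8; the remaining 8 vertices each have degree 3 and induce a cycle, so G is the wheel on 9 vertices with hub 1. With the hub fixed, the remaining symmetry is that of the rim cycle C_8, giving the dihedral group D_8.

16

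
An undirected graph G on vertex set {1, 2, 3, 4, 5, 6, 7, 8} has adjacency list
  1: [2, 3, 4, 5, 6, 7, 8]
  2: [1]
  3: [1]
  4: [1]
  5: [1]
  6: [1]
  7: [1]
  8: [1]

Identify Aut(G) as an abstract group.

Vertex 1 has degree 7 and every other vertex has degree 1, so G is the star K_{1,7} with centre 1. Any automorphism fixes the centre and permutes the 7 leaves freely, so Aut(G) ≅ S_7 of order 7! = 5040.

the symmetric group on 7 letters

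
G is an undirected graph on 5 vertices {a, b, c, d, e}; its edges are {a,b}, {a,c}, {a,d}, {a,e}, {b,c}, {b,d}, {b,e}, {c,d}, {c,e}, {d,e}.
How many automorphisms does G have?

All 5 vertices are pairwise adjacent: G = K_5. Any permutation of the 5 vertices preserves K_5, so Aut(K_5) = S_5 of order 5! = 120.

120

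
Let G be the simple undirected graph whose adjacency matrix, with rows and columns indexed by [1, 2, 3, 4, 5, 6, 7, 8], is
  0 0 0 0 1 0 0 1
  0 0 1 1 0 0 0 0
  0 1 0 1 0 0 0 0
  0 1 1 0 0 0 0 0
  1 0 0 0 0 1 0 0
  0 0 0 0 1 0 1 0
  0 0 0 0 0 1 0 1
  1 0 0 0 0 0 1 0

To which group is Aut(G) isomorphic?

D_5 × D_3

G has two connected components, {1, 5, 6, 7, 8} and {2, 3, 4}; each is 2-regular, so G = C_5 ⊔ C_3. The components are non-isomorphic (different sizes), so Aut(G) = Aut(C_5) × Aut(C_3) = D_5 × D_3 of order 10·6 = 60.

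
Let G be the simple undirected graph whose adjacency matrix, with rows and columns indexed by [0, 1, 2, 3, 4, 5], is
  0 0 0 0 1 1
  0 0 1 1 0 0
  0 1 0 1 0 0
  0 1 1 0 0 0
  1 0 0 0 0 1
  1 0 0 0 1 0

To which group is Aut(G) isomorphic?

D_3 ≀ Z_2

G has two connected components, {0, 4, 5} and {1, 2, 3}; each is 2-regular, so G = C_3 ⊔ C_3. With two isomorphic components, Aut(G) = Aut(C_3) ≀ S_2 = (D_3 × D_3) ⋊ Z_2: permute each cycle by D_3, then optionally swap the two cycles. Order 2·(2·3)² = 72.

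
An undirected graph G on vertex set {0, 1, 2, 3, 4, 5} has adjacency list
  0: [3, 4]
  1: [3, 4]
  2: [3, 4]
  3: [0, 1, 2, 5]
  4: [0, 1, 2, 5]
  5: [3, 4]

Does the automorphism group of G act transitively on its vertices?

No

Automorphisms preserve degree, but G has vertices of degree 2 and vertices of degree 4; no automorphism maps one to the other, so G is not vertex-transitive.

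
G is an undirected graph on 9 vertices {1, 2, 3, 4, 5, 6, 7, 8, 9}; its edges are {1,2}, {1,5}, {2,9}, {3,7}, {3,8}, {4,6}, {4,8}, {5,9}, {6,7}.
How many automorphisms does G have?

G has two connected components, {3, 4, 6, 7, 8} and {1, 2, 5, 9}; each is 2-regular, so G = C_5 ⊔ C_4. The components are non-isomorphic (different sizes), so Aut(G) = Aut(C_4) × Aut(C_5) = D_4 × D_5 of order 8·10 = 80.

80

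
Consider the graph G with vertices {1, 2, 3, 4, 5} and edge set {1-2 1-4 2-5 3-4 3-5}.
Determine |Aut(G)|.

10

G is 2-regular and connected on 5 vertices, i.e. the cycle C_5. C_5 has 5 rotations and 5 reflections, so Aut(C_5) ≅ D_5 of order 10.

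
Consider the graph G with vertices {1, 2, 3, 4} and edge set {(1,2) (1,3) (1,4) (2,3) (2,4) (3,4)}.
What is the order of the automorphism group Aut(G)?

All 4 vertices are pairwise adjacent: G = K_4. Every bijection on the vertex set is an automorphism of K_4; hence Aut(K_4) ≅ S_4, order 24.

24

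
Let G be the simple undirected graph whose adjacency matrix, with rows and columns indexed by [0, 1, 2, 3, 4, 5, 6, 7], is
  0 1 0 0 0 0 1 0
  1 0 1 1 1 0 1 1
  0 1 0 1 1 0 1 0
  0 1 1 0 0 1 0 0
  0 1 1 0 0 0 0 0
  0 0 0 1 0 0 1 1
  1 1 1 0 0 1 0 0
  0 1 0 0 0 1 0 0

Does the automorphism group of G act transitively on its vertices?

Vertex 1 is the only vertex of degree 6, so every automorphism fixes it; G is not vertex-transitive.

No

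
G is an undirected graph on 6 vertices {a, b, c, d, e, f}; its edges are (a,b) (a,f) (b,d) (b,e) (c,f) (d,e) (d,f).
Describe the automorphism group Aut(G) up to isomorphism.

The degree sequence is [2, 3, 1, 3, 2, 3]. Checking the degree-preserving permutations of the vertex set shows that none except the identity preserves every edge, so Aut(G) is trivial.

the trivial group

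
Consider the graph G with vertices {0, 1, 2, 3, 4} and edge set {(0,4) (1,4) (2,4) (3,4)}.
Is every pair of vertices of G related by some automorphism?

Vertex 4 is the only vertex of degree 4, so every automorphism fixes it; G is not vertex-transitive.

No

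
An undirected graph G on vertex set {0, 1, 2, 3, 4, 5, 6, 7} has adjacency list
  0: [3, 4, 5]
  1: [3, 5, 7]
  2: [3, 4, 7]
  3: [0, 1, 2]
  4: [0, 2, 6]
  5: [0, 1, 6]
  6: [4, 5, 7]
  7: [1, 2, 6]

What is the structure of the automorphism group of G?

G is 3-regular and bipartite on 2^3 = 8 vertices with girth 4; it is the hypercube graph Q_3. Aut(Q_3) consists of the signed permutations of the 3 coordinate axes: 3! permutations times 2^3 sign flips, so |Aut| = 2^3·3! = 48.

the hyperoctahedral group B_3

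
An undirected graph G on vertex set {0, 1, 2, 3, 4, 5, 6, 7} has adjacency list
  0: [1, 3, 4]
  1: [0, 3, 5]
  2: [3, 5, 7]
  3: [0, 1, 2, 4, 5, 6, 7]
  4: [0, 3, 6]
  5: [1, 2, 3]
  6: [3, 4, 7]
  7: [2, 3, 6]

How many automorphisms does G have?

Vertex 3 is the unique vertex of degree 7; the remaining 7 vertices each have degree 3 and induce a cycle, so G is the wheel on 8 vertices with hub 3. With the hub fixed, the remaining symmetry is that of the rim cycle C_7, giving the dihedral group D_7.

14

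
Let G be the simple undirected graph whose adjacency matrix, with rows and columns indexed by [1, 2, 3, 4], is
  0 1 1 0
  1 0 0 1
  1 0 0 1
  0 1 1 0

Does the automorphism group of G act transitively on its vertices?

Yes

G is 2-regular and bipartite on 2^2 = 4 vertices with girth 4; it is the hypercube graph Q_2. The symmetry group of the 2-cube is the hyperoctahedral group B_2 = Z_2 ≀ S_2, of order 2^2·2! = 8. Under this action every vertex can be carried to every other, so G is vertex-transitive.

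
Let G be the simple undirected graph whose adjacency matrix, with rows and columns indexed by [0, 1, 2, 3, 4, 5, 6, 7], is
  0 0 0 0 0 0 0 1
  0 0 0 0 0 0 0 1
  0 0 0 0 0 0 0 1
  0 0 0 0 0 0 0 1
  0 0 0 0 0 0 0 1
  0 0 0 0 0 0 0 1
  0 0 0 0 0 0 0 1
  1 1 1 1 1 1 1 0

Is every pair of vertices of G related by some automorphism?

Vertex 7 is the only vertex of degree 7, so every automorphism fixes it; G is not vertex-transitive.

No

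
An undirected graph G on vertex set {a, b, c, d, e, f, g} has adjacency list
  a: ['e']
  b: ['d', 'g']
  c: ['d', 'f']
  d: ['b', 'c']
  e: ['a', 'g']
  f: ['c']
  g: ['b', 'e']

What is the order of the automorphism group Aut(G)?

2

The degree sequence is [1, 2, 2, 2, 2, 1, 2]; the two degree-1 vertices a and f are the ends of a path, so G = P_7. A path has exactly one nontrivial symmetry — reversal — giving Aut(G) of order 2.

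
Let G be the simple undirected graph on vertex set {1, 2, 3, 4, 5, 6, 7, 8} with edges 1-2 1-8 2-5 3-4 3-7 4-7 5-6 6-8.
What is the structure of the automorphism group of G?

D_5 × D_3

G has two connected components, {1, 2, 5, 6, 8} and {3, 4, 7}; each is 2-regular, so G = C_5 ⊔ C_3. No automorphism exchanges components of different sizes, hence Aut(G) is the direct product D_5 × D_3, order 60.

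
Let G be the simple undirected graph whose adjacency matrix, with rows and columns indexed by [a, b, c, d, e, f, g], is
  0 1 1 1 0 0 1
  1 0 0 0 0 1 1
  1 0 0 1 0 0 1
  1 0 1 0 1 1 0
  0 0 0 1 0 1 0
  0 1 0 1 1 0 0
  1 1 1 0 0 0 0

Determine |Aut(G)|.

1

The degree sequence is [4, 3, 3, 4, 2, 3, 3]. Checking the degree-preserving permutations of the vertex set shows that none except the identity preserves every edge, so Aut(G) is trivial.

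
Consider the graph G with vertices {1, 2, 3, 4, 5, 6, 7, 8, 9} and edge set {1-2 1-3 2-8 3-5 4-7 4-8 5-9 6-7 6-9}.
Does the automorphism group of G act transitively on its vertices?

G is 2-regular and connected on 9 vertices, i.e. the cycle C_9. The automorphisms of the 9-cycle are exactly the symmetries of a regular 9-gon: the dihedral group D_9, |D_9| = 18. This group acts transitively on the 9 vertices.

Yes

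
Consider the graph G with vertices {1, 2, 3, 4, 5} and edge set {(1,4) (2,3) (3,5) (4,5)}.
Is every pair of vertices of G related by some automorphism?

Automorphisms preserve degree, but G has vertices of degree 1 and vertices of degree 2; no automorphism maps one to the other, so G is not vertex-transitive.

No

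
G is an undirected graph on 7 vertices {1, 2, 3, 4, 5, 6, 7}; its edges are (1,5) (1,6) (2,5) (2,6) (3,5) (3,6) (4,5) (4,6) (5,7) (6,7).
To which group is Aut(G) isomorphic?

S_2 × S_5

The vertices split by degree into {5, 6} (degree 5) and {1, 2, 3, 4, 7} (degree 2); every edge runs between the two parts, so G is the complete bipartite graph K_{2,5}. Automorphisms preserve the bipartition setwise (since the parts differ in size) and act as S_2 × S_5 within it; |Aut| = 240.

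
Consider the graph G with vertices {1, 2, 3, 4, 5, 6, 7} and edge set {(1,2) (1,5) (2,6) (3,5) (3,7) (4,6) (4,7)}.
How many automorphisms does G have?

Every vertex has degree 2 and the graph is connected, so G is the 7-cycle C_7. The automorphisms of the 7-cycle are exactly the symmetries of a regular 7-gon: the dihedral group D_7, |D_7| = 14.

14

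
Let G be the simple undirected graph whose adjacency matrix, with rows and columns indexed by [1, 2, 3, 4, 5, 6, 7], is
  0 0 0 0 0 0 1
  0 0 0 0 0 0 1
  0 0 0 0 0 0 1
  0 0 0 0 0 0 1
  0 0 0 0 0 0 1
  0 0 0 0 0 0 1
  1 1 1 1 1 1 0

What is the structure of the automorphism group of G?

Vertex 7 has degree 6 and every other vertex has degree 1, so G is the star K_{1,6} with centre 7. The 6 leaves are pairwise interchangeable while the centre is fixed, giving Aut(G) = S_6.

S_6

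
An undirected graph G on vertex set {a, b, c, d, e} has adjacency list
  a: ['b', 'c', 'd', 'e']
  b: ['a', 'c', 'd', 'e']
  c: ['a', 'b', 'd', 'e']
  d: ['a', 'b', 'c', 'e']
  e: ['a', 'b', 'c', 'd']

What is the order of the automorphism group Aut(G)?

120

Every vertex has degree 4, so G is the complete graph K_5. Any permutation of the 5 vertices preserves K_5, so Aut(K_5) = S_5 of order 5! = 120.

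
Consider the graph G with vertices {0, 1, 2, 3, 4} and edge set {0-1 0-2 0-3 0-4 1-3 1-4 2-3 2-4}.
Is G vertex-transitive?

Vertex 0 is the only vertex of degree 4, so every automorphism fixes it; G is not vertex-transitive.

No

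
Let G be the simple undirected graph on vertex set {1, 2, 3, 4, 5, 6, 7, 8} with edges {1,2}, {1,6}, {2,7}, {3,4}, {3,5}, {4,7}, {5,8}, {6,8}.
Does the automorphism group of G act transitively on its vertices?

Yes

G is 2-regular and connected on 8 vertices, i.e. the cycle C_8. The automorphisms of the 8-cycle are exactly the symmetries of a regular 8-gon: the dihedral group D_8, |D_8| = 16. Under this action every vertex can be carried to every other, so G is vertex-transitive.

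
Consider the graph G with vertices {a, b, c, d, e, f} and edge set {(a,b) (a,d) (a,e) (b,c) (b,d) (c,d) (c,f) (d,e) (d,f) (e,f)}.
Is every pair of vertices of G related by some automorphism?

Vertex d is the only vertex of degree 5, so every automorphism fixes it; G is not vertex-transitive.

No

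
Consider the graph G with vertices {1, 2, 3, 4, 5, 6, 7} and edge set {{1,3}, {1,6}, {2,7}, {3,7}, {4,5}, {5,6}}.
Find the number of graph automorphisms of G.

2

The degree sequence is [2, 1, 2, 1, 2, 2, 2]; the two degree-1 vertices 2 and 4 are the ends of a path, so G = P_7. A path has exactly one nontrivial symmetry — reversal — giving Aut(G) of order 2.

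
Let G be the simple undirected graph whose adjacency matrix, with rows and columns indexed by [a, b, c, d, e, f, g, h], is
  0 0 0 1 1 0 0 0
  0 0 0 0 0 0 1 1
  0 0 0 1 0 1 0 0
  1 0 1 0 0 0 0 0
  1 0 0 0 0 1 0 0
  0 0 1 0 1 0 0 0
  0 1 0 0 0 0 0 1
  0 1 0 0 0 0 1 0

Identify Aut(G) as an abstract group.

D_3 × D_5

G has two connected components, {a, c, d, e, f} and {b, g, h}; each is 2-regular, so G = C_5 ⊔ C_3. No automorphism exchanges components of different sizes, hence Aut(G) is the direct product D_3 × D_5, order 60.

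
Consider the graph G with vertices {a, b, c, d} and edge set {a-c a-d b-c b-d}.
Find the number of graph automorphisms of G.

8

G is 2-regular and bipartite on 2^2 = 4 vertices with girth 4; it is the hypercube graph Q_2. Aut(Q_2) consists of the signed permutations of the 2 coordinate axes: 2! permutations times 2^2 sign flips, so |Aut| = 2^2·2! = 8.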